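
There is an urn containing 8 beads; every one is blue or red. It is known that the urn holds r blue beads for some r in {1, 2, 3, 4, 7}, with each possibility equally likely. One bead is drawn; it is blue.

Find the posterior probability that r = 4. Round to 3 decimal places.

Under each hypothesis, the probability of this draw is: P(data | r = 1) = (1/8) = 1/8; P(data | r = 2) = (2/8) = 1/4; P(data | r = 3) = (3/8) = 3/8; P(data | r = 4) = (4/8) = 1/2; P(data | r = 7) = (7/8) = 7/8.
Multiplying each by its prior: 1/5 · 1/8 = 1/40, 1/5 · 1/4 = 1/20, 1/5 · 3/8 = 3/40, 1/5 · 1/2 = 1/10, 1/5 · 7/8 = 7/40; summing to 17/40.
So P(r = 4 | data) = (1/10) / (17/40) = 4/17.

0.235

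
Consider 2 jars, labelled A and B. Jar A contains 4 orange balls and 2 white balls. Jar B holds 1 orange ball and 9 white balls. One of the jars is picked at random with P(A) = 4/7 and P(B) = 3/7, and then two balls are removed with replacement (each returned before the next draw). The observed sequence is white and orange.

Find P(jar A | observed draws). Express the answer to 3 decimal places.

Compute the likelihood of the observed sequence for each case: P(data | jar A) = (2/6)(4/6) = 2/9; P(data | jar B) = (9/10)(1/10) = 9/100.
Weighting by the prior gives 4/7 · 2/9 = 8/63, 3/7 · 9/100 = 27/700; these sum to 149/900.
So P(jar A | data) = (8/63) / (149/900) = 800/1043.

0.767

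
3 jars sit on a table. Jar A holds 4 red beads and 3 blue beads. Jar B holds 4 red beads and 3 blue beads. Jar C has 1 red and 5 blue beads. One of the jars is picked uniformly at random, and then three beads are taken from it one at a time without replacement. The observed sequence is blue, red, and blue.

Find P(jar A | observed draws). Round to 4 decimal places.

The likelihood of the observed sequence under each hypothesis: P(data | jar A) = (3/7)(4/6)(2/5) = 4/35; P(data | jar B) = (3/7)(4/6)(2/5) = 4/35; P(data | jar C) = (5/6)(1/5)(4/4) = 1/6.
Multiplying each by its prior: 1/3 · 4/35 = 4/105, 1/3 · 4/35 = 4/105, 1/3 · 1/6 = 1/18; summing to 83/630.
So P(jar A | data) = (4/105) / (83/630) = 24/83.

0.2892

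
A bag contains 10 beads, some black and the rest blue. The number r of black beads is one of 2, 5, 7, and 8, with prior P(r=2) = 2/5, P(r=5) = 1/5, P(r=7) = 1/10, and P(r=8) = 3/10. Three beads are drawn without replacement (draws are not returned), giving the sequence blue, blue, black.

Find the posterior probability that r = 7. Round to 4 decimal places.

For each hypothesis, P(data | H) works out to: P(data | r = 2) = (8/10)(7/9)(2/8) = 0.15556; P(data | r = 5) = (5/10)(4/9)(5/8) = 0.13889; P(data | r = 7) = (3/10)(2/9)(7/8) = 0.058333; P(data | r = 8) = (2/10)(1/9)(8/8) = 0.022222.
Weighting by the prior gives 2/5 · 0.15556 = 0.062222, 1/5 · 0.13889 = 0.027778, 1/10 · 0.058333 = 0.0058333, 3/10 · 0.022222 = 0.0066667; these sum to 0.1025.
Therefore the posterior P(r = 7 | data) = (0.0058333) / (0.1025) = 0.056911.

0.0569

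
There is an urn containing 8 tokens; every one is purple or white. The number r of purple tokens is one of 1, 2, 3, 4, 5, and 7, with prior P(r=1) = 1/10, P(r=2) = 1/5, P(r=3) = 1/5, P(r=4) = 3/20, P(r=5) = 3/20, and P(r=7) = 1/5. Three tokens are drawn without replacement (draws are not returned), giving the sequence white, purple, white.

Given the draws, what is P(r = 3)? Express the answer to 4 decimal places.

0.3008

For each hypothesis, P(data | H) works out to: P(data | r = 1) = (7/8)(1/7)(6/6) = 1/8; P(data | r = 2) = (6/8)(2/7)(5/6) = 5/28; P(data | r = 3) = (5/8)(3/7)(4/6) = 5/28; P(data | r = 4) = (4/8)(4/7)(3/6) = 1/7; P(data | r = 5) = (3/8)(5/7)(2/6) = 5/56; P(data | r = 7) = (1/8)(7/7)(0/6) = 0.
Multiplying each by its prior: 1/10 · 1/8 = 1/80, 1/5 · 5/28 = 1/28, 1/5 · 5/28 = 1/28, 3/20 · 1/7 = 3/140, 3/20 · 5/56 = 3/224, 1/5 · 0 = 0; summing to 19/160.
Therefore the posterior P(r = 3 | data) = (1/28) / (19/160) = 40/133.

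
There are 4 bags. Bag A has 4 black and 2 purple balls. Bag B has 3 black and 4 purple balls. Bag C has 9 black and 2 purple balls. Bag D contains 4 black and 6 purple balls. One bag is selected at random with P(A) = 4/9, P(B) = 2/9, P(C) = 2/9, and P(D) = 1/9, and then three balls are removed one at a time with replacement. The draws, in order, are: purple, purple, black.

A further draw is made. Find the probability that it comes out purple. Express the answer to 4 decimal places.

0.4584

The likelihood of the observed sequence under each hypothesis: P(data | bag A) = (2/6)(2/6)(4/6) = 0.074074; P(data | bag B) = (4/7)(4/7)(3/7) = 0.13994; P(data | bag C) = (2/11)(2/11)(9/11) = 0.027047; P(data | bag D) = (6/10)(6/10)(4/10) = 0.144.
The prior-weighted likelihoods are 4/9 · 0.074074 = 0.032922, 2/9 · 0.13994 = 0.031098, 2/9 · 0.027047 = 0.0060105, 1/9 · 0.144 = 0.016; with total 0.08603.
The posterior is then P(bag A | data) = 0.38268, P(bag B | data) = 0.36148, P(bag C | data) = 0.069865, P(bag D | data) = 0.18598.
So P(purple next | data) = Σ P(purple next | H) P(H | data) = (1/3)(0.38268) + (4/7)(0.36148) + (2/11)(0.069865) + (3/5)(0.18598) = 0.45841.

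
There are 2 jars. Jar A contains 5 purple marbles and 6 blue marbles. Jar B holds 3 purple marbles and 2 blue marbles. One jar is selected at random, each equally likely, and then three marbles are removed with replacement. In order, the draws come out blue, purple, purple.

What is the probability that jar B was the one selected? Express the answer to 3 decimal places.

0.561

Compute the likelihood of the observed sequence for each case: P(data | jar A) = (6/11)(5/11)(5/11) = 0.1127; P(data | jar B) = (2/5)(3/5)(3/5) = 0.144.
Weighting by the prior gives 1/2 · 0.1127 = 0.056349, 1/2 · 0.144 = 0.072; with total 0.12835.
Therefore the posterior P(jar B | data) = (0.072) / (0.12835) = 0.56097.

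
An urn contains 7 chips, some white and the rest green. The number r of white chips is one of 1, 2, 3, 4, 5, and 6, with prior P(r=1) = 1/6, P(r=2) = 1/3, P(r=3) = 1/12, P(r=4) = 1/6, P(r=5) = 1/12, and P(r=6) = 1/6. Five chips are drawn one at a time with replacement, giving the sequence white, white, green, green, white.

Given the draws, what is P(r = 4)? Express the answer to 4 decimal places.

The likelihood of the observed sequence under each hypothesis: P(data | r = 1) = (1/7)(1/7)(6/7)(6/7)(1/7) = 0.002142; P(data | r = 2) = (2/7)(2/7)(5/7)(5/7)(2/7) = 0.0119; P(data | r = 3) = (3/7)(3/7)(4/7)(4/7)(3/7) = 0.025704; P(data | r = 4) = (4/7)(4/7)(3/7)(3/7)(4/7) = 0.034271; P(data | r = 5) = (5/7)(5/7)(2/7)(2/7)(5/7) = 0.02975; P(data | r = 6) = (6/7)(6/7)(1/7)(1/7)(6/7) = 0.012852.
Multiplying each by its prior: 1/6 · 0.002142 = 0.00035699, 1/3 · 0.0119 = 0.0039666, 1/12 · 0.025704 = 0.002142, 1/6 · 0.034271 = 0.0057119, 1/12 · 0.02975 = 0.0024791, 1/6 · 0.012852 = 0.002142; summing to 0.016799.
By Bayes' rule, P(r = 4 | data) = (0.0057119) / (0.016799) = 0.34002.

0.3400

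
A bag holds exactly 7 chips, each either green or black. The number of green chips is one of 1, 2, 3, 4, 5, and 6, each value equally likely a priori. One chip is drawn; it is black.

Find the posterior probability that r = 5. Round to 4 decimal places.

For each hypothesis, P(data | H) works out to: P(data | r = 1) = (6/7) = 6/7; P(data | r = 2) = (5/7) = 5/7; P(data | r = 3) = (4/7) = 4/7; P(data | r = 4) = (3/7) = 3/7; P(data | r = 5) = (2/7) = 2/7; P(data | r = 6) = (1/7) = 1/7.
Weighting by the prior gives 1/6 · 6/7 = 1/7, 1/6 · 5/7 = 5/42, 1/6 · 4/7 = 2/21, 1/6 · 3/7 = 1/14, 1/6 · 2/7 = 1/21, 1/6 · 1/7 = 1/42; these sum to 1/2.
Hence P(r = 5 | data) = (1/21) / (1/2) = 2/21.

0.0952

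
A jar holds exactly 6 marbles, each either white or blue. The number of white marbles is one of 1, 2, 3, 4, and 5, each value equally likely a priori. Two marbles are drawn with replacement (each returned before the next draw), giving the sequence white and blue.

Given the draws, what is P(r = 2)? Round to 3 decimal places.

0.229

Compute the likelihood of the observed sequence for each case: P(data | r = 1) = (1/6)(5/6) = 5/36; P(data | r = 2) = (2/6)(4/6) = 2/9; P(data | r = 3) = (3/6)(3/6) = 1/4; P(data | r = 4) = (4/6)(2/6) = 2/9; P(data | r = 5) = (5/6)(1/6) = 5/36.
Multiplying each by its prior: 1/5 · 5/36 = 1/36, 1/5 · 2/9 = 2/45, 1/5 · 1/4 = 1/20, 1/5 · 2/9 = 2/45, 1/5 · 5/36 = 1/36; these sum to 7/36.
By Bayes' rule, P(r = 2 | data) = (2/45) / (7/36) = 8/35.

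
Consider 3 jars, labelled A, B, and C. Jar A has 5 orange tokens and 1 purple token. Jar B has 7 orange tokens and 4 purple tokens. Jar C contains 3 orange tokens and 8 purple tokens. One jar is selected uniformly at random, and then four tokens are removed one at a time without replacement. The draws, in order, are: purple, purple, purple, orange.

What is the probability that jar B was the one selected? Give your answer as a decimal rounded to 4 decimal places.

For each hypothesis, P(data | H) works out to: P(data | jar A) = (1/6)(0/5) = 0; P(data | jar B) = (4/11)(3/10)(2/9)(7/8) = 7/330; P(data | jar C) = (8/11)(7/10)(6/9)(3/8) = 7/55.
Multiplying each by its prior: 1/3 · 0 = 0, 1/3 · 7/330 = 7/990, 1/3 · 7/55 = 7/165; summing to 49/990.
Hence P(jar B | data) = (7/990) / (49/990) = 1/7.

0.1429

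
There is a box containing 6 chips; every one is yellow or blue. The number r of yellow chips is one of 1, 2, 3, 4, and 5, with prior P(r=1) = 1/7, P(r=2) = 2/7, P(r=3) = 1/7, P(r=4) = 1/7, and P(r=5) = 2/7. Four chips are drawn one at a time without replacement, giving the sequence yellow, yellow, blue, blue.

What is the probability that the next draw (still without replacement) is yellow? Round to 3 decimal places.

0.389

The likelihood of the observed sequence under each hypothesis: P(data | r = 1) = (1/6)(0/5) = 0; P(data | r = 2) = (2/6)(1/5)(4/4)(3/3) = 1/15; P(data | r = 3) = (3/6)(2/5)(3/4)(2/3) = 1/10; P(data | r = 4) = (4/6)(3/5)(2/4)(1/3) = 1/15; P(data | r = 5) = (5/6)(4/5)(1/4)(0/3) = 0.
Multiplying each by its prior: 1/7 · 0 = 0, 2/7 · 1/15 = 2/105, 1/7 · 1/10 = 1/70, 1/7 · 1/15 = 1/105, 2/7 · 0 = 0; summing to 3/70.
The posterior is then P(r = 1 | data) = 0, P(r = 2 | data) = 4/9, P(r = 3 | data) = 1/3, P(r = 4 | data) = 2/9, P(r = 5 | data) = 0.
The predictive probability is P(yellow next | data) = (0)(4/9) + (1/2)(1/3) + (1)(2/9) = 7/18.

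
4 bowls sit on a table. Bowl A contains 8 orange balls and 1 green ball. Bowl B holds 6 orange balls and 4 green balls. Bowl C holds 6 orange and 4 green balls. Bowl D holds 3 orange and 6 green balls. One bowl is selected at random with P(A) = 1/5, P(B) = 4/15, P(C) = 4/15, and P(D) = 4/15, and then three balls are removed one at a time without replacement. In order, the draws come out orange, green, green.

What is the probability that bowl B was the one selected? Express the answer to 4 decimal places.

0.2642

Compute the likelihood of the observed sequence for each case: P(data | bowl A) = (8/9)(1/8)(0/7) = 0; P(data | bowl B) = (6/10)(4/9)(3/8) = 1/10; P(data | bowl C) = (6/10)(4/9)(3/8) = 1/10; P(data | bowl D) = (3/9)(6/8)(5/7) = 5/28.
Weighting by the prior gives 1/5 · 0 = 0, 4/15 · 1/10 = 2/75, 4/15 · 1/10 = 2/75, 4/15 · 5/28 = 1/21; with total 53/525.
Therefore the posterior P(bowl B | data) = (2/75) / (53/525) = 14/53.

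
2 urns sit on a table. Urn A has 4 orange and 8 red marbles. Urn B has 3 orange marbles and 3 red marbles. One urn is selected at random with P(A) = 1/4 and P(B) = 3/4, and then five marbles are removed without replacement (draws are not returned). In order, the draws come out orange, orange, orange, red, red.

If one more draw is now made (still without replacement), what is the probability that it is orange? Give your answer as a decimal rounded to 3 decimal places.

0.012

The likelihood of the observed sequence under each hypothesis: P(data | urn A) = (4/12)(3/11)(2/10)(8/9)(7/8) = 0.014141; P(data | urn B) = (3/6)(2/5)(1/4)(3/3)(2/2) = 0.05.
The prior-weighted likelihoods are 1/4 · 0.014141 = 0.0035354, 3/4 · 0.05 = 0.0375; with total 0.041035.
The posterior is then P(urn A | data) = 0.086154, P(urn B | data) = 0.91385.
Averaging over the posterior, P(orange next | data) = (1/7)(0.086154) + (0)(0.91385) = 0.012308.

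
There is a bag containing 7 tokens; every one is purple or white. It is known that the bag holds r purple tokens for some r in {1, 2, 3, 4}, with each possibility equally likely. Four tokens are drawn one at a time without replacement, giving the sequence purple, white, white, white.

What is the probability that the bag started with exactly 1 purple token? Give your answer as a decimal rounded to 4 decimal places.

0.3571

The likelihood of the observed sequence under each hypothesis: P(data | r = 1) = (1/7)(6/6)(5/5)(4/4) = 1/7; P(data | r = 2) = (2/7)(5/6)(4/5)(3/4) = 1/7; P(data | r = 3) = (3/7)(4/6)(3/5)(2/4) = 3/35; P(data | r = 4) = (4/7)(3/6)(2/5)(1/4) = 1/35.
The prior-weighted likelihoods are 1/4 · 1/7 = 1/28, 1/4 · 1/7 = 1/28, 1/4 · 3/35 = 3/140, 1/4 · 1/35 = 1/140; these sum to 1/10.
So P(r = 1 | data) = (1/28) / (1/10) = 5/14.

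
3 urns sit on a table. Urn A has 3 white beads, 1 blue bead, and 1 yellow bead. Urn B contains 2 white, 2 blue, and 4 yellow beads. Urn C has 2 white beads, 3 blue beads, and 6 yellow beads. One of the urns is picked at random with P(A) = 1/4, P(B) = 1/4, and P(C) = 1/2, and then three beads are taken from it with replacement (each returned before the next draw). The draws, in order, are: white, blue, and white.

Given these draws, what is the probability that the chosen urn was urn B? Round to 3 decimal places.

0.148

The likelihood of the observed sequence under each hypothesis: P(data | urn A) = (3/5)(1/5)(3/5) = 0.072; P(data | urn B) = (2/8)(2/8)(2/8) = 0.015625; P(data | urn C) = (2/11)(3/11)(2/11) = 0.0090158.
Weighting by the prior gives 1/4 · 0.072 = 0.018, 1/4 · 0.015625 = 0.0039062, 1/2 · 0.0090158 = 0.0045079; these sum to 0.026414.
By Bayes' rule, P(urn B | data) = (0.0039062) / (0.026414) = 0.14788.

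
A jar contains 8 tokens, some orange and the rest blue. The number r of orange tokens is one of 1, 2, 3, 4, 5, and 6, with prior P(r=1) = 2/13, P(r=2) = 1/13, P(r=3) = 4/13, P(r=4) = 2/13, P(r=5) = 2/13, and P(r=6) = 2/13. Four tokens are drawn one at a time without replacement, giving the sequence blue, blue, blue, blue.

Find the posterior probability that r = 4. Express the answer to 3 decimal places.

0.019

The likelihood of the observed sequence under each hypothesis: P(data | r = 1) = (7/8)(6/7)(5/6)(4/5) = 1/2; P(data | r = 2) = (6/8)(5/7)(4/6)(3/5) = 3/14; P(data | r = 3) = (5/8)(4/7)(3/6)(2/5) = 1/14; P(data | r = 4) = (4/8)(3/7)(2/6)(1/5) = 1/70; P(data | r = 5) = (3/8)(2/7)(1/6)(0/5) = 0; P(data | r = 6) = (2/8)(1/7)(0/6) = 0.
The prior-weighted likelihoods are 2/13 · 1/2 = 1/13, 1/13 · 3/14 = 3/182, 4/13 · 1/14 = 2/91, 2/13 · 1/70 = 1/455, 2/13 · 0 = 0, 2/13 · 0 = 0; summing to 107/910.
So P(r = 4 | data) = (1/455) / (107/910) = 2/107.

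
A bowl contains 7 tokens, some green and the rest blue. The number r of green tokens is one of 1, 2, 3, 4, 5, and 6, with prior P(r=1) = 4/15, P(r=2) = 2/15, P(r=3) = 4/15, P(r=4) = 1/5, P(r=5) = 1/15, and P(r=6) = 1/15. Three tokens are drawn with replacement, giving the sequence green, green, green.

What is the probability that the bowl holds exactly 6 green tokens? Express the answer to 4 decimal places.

The likelihood of the observed sequence under each hypothesis: P(data | r = 1) = (1/7)(1/7)(1/7) = 0.0029155; P(data | r = 2) = (2/7)(2/7)(2/7) = 0.023324; P(data | r = 3) = (3/7)(3/7)(3/7) = 0.078717; P(data | r = 4) = (4/7)(4/7)(4/7) = 0.18659; P(data | r = 5) = (5/7)(5/7)(5/7) = 0.36443; P(data | r = 6) = (6/7)(6/7)(6/7) = 0.62974.
The prior-weighted likelihoods are 4/15 · 0.0029155 = 0.00077745, 2/15 · 0.023324 = 0.0031098, 4/15 · 0.078717 = 0.020991, 1/5 · 0.18659 = 0.037318, 1/15 · 0.36443 = 0.024295, 1/15 · 0.62974 = 0.041983; with total 0.12847.
So P(r = 6 | data) = (0.041983) / (0.12847) = 0.32678.

0.3268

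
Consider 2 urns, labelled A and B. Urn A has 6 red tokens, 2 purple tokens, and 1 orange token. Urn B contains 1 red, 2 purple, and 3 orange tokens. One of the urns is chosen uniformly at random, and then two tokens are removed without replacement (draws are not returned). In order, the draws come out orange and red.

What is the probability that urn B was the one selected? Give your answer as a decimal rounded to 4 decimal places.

For each hypothesis, P(data | H) works out to: P(data | urn A) = (1/9)(6/8) = 1/12; P(data | urn B) = (3/6)(1/5) = 1/10.
Weighting by the prior gives 1/2 · 1/12 = 1/24, 1/2 · 1/10 = 1/20; summing to 11/120.
So P(urn B | data) = (1/20) / (11/120) = 6/11.

0.5455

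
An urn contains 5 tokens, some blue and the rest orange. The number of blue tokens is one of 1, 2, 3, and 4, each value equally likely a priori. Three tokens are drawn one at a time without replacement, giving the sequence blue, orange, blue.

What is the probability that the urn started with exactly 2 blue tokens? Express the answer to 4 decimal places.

Under each hypothesis, the probability of the observed sequence is: P(data | r = 1) = (1/5)(4/4)(0/3) = 0; P(data | r = 2) = (2/5)(3/4)(1/3) = 1/10; P(data | r = 3) = (3/5)(2/4)(2/3) = 1/5; P(data | r = 4) = (4/5)(1/4)(3/3) = 1/5.
Weighting by the prior gives 1/4 · 0 = 0, 1/4 · 1/10 = 1/40, 1/4 · 1/5 = 1/20, 1/4 · 1/5 = 1/20; these sum to 1/8.
Hence P(r = 2 | data) = (1/40) / (1/8) = 1/5.

0.2000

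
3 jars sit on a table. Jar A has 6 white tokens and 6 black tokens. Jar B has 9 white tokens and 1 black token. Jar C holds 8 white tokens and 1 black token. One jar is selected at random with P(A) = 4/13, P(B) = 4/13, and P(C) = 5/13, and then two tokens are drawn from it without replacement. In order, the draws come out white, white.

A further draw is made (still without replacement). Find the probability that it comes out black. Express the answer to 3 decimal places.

0.188

Compute the likelihood of the observed sequence for each case: P(data | jar A) = (6/12)(5/11) = 0.22727; P(data | jar B) = (9/10)(8/9) = 0.8; P(data | jar C) = (8/9)(7/8) = 0.77778.
Weighting by the prior gives 4/13 · 0.22727 = 0.06993, 4/13 · 0.8 = 0.24615, 5/13 · 0.77778 = 0.29915; summing to 0.61523.
Dividing through by the total gives posterior P(jar A | data) = 0.11367, P(jar B | data) = 0.4001, P(jar C | data) = 0.48623.
The predictive probability is P(black next | data) = (3/5)(0.11367) + (1/8)(0.4001) + (1/7)(0.48623) = 0.18767.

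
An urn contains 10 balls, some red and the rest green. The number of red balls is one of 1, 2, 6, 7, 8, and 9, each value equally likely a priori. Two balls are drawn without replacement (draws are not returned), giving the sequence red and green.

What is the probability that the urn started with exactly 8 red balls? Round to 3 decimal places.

Compute the likelihood of the observed sequence for each case: P(data | r = 1) = (1/10)(9/9) = 1/10; P(data | r = 2) = (2/10)(8/9) = 8/45; P(data | r = 6) = (6/10)(4/9) = 4/15; P(data | r = 7) = (7/10)(3/9) = 7/30; P(data | r = 8) = (8/10)(2/9) = 8/45; P(data | r = 9) = (9/10)(1/9) = 1/10.
Multiplying each by its prior: 1/6 · 1/10 = 1/60, 1/6 · 8/45 = 4/135, 1/6 · 4/15 = 2/45, 1/6 · 7/30 = 7/180, 1/6 · 8/45 = 4/135, 1/6 · 1/10 = 1/60; with total 19/108.
So P(r = 8 | data) = (4/135) / (19/108) = 16/95.

0.168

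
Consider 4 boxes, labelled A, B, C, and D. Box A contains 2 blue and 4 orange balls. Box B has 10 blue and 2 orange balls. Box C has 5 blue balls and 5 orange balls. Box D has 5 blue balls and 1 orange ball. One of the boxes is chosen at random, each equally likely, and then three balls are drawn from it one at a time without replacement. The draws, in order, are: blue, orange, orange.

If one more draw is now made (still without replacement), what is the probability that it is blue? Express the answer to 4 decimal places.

0.4553

Compute the likelihood of the observed sequence for each case: P(data | box A) = (2/6)(4/5)(3/4) = 0.2; P(data | box B) = (10/12)(2/11)(1/10) = 0.015152; P(data | box C) = (5/10)(5/9)(4/8) = 0.13889; P(data | box D) = (5/6)(1/5)(0/4) = 0.
Multiplying each by its prior: 1/4 · 0.2 = 0.05, 1/4 · 0.015152 = 0.0037879, 1/4 · 0.13889 = 0.034722, 1/4 · 0 = 0; these sum to 0.08851.
The posterior is then P(box A | data) = 0.56491, P(box B | data) = 0.042796, P(box C | data) = 0.3923, P(box D | data) = 0.
So P(blue next | data) = Σ P(blue next | H) P(H | data) = (1/3)(0.56491) + (1)(0.042796) + (4/7)(0.3923) = 0.45527.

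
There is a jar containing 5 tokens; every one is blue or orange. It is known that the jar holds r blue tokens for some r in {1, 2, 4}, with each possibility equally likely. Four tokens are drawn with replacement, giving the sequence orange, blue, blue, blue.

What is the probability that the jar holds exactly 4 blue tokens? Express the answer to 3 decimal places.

0.696

For each hypothesis, P(data | H) works out to: P(data | r = 1) = (4/5)(1/5)(1/5)(1/5) = 0.0064; P(data | r = 2) = (3/5)(2/5)(2/5)(2/5) = 0.0384; P(data | r = 4) = (1/5)(4/5)(4/5)(4/5) = 0.1024.
The prior-weighted likelihoods are 1/3 · 0.0064 = 0.0021333, 1/3 · 0.0384 = 0.0128, 1/3 · 0.1024 = 0.034133; with total 0.049067.
By Bayes' rule, P(r = 4 | data) = (0.034133) / (0.049067) = 0.69565.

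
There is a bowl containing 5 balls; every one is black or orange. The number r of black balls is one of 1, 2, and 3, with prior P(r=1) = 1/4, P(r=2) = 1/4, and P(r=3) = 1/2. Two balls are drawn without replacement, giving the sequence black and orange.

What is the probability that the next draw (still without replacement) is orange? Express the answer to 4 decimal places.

0.5455

Compute the likelihood of the observed sequence for each case: P(data | r = 1) = (1/5)(4/4) = 1/5; P(data | r = 2) = (2/5)(3/4) = 3/10; P(data | r = 3) = (3/5)(2/4) = 3/10.
The prior-weighted likelihoods are 1/4 · 1/5 = 1/20, 1/4 · 3/10 = 3/40, 1/2 · 3/10 = 3/20; summing to 11/40.
The posterior is then P(r = 1 | data) = 2/11, P(r = 2 | data) = 3/11, P(r = 3 | data) = 6/11.
The predictive probability is P(orange next | data) = (1)(2/11) + (2/3)(3/11) + (1/3)(6/11) = 6/11.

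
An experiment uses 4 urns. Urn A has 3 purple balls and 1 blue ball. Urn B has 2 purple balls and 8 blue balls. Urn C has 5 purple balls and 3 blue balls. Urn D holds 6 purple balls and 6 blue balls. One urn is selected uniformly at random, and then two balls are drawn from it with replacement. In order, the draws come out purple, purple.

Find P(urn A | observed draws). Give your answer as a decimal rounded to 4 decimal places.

Compute the likelihood of the observed sequence for each case: P(data | urn A) = (3/4)(3/4) = 0.5625; P(data | urn B) = (2/10)(2/10) = 0.04; P(data | urn C) = (5/8)(5/8) = 0.39062; P(data | urn D) = (6/12)(6/12) = 0.25.
Multiplying each by its prior: 1/4 · 0.5625 = 0.14062, 1/4 · 0.04 = 0.01, 1/4 · 0.39062 = 0.097656, 1/4 · 0.25 = 0.0625; these sum to 0.31078.
Hence P(urn A | data) = (0.14062) / (0.31078) = 0.45249.

0.4525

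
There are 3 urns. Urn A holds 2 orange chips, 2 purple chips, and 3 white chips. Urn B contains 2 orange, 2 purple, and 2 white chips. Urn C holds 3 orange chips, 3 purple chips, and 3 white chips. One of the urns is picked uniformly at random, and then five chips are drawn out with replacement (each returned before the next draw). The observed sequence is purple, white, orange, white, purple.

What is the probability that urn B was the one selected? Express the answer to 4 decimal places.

0.3288

Compute the likelihood of the observed sequence for each case: P(data | urn A) = (2/7)(3/7)(2/7)(3/7)(2/7) = 0.0042839; P(data | urn B) = (2/6)(2/6)(2/6)(2/6)(2/6) = 0.0041152; P(data | urn C) = (3/9)(3/9)(3/9)(3/9)(3/9) = 0.0041152.
Multiplying each by its prior: 1/3 · 0.0042839 = 0.001428, 1/3 · 0.0041152 = 0.0013717, 1/3 · 0.0041152 = 0.0013717; these sum to 0.0041715.
Hence P(urn B | data) = (0.0013717) / (0.0041715) = 0.32884.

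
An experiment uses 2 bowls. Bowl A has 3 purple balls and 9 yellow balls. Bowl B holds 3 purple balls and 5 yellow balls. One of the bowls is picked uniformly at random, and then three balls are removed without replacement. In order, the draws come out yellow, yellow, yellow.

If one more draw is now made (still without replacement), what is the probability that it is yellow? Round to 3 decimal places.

The likelihood of the observed sequence under each hypothesis: P(data | bowl A) = (9/12)(8/11)(7/10) = 0.38182; P(data | bowl B) = (5/8)(4/7)(3/6) = 0.17857.
The prior-weighted likelihoods are 1/2 · 0.38182 = 0.19091, 1/2 · 0.17857 = 0.089286; summing to 0.28019.
The posterior is then P(bowl A | data) = 0.68134, P(bowl B | data) = 0.31866.
The predictive probability is P(yellow next | data) = (2/3)(0.68134) + (2/5)(0.31866) = 0.58169.

0.582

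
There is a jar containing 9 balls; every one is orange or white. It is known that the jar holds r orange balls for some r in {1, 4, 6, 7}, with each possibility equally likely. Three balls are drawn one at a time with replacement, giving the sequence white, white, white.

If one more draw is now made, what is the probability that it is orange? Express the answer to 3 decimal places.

For each hypothesis, P(data | H) works out to: P(data | r = 1) = (8/9)(8/9)(8/9) = 0.70233; P(data | r = 4) = (5/9)(5/9)(5/9) = 0.17147; P(data | r = 6) = (3/9)(3/9)(3/9) = 0.037037; P(data | r = 7) = (2/9)(2/9)(2/9) = 0.010974.
The prior-weighted likelihoods are 1/4 · 0.70233 = 0.17558, 1/4 · 0.17147 = 0.042867, 1/4 · 0.037037 = 0.0092593, 1/4 · 0.010974 = 0.0027435; summing to 0.23045.
Dividing through by the total gives posterior P(r = 1 | data) = 0.7619, P(r = 4 | data) = 0.18601, P(r = 6 | data) = 0.040179, P(r = 7 | data) = 0.011905.
Averaging over the posterior, P(orange next | data) = (1/9)(0.7619) + (4/9)(0.18601) + (2/3)(0.040179) + (7/9)(0.011905) = 0.20337.

0.203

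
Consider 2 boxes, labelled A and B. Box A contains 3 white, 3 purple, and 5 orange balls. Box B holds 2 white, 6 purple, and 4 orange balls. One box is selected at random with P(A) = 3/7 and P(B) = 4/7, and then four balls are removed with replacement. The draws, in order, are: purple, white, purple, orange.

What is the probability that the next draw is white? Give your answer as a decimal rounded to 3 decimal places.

0.202

For each hypothesis, P(data | H) works out to: P(data | box A) = (3/11)(3/11)(3/11)(5/11) = 0.0092207; P(data | box B) = (6/12)(2/12)(6/12)(4/12) = 0.013889.
Weighting by the prior gives 3/7 · 0.0092207 = 0.0039517, 4/7 · 0.013889 = 0.0079365; with total 0.011888.
Normalising, the posterior is P(box A | data) = 0.33241, P(box B | data) = 0.66759.
The predictive probability is P(white next | data) = (3/11)(0.33241) + (1/6)(0.66759) = 0.20192.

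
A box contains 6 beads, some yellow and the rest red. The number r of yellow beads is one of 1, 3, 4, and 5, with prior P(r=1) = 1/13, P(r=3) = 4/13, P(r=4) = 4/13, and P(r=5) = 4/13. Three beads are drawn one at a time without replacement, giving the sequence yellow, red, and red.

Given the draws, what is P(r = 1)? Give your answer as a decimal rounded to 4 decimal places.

Under each hypothesis, the probability of the observed sequence is: P(data | r = 1) = (1/6)(5/5)(4/4) = 1/6; P(data | r = 3) = (3/6)(3/5)(2/4) = 3/20; P(data | r = 4) = (4/6)(2/5)(1/4) = 1/15; P(data | r = 5) = (5/6)(1/5)(0/4) = 0.
Weighting by the prior gives 1/13 · 1/6 = 1/78, 4/13 · 3/20 = 3/65, 4/13 · 1/15 = 4/195, 4/13 · 0 = 0; summing to 31/390.
So P(r = 1 | data) = (1/78) / (31/390) = 5/31.

0.1613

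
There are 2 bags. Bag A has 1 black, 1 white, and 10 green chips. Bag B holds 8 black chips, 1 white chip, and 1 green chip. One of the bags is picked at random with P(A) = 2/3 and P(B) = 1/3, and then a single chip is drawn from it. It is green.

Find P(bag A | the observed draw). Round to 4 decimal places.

0.9434

Compute the likelihood of this draw for each case: P(data | bag A) = (10/12) = 5/6; P(data | bag B) = (1/10) = 1/10.
Multiplying each by its prior: 2/3 · 5/6 = 5/9, 1/3 · 1/10 = 1/30; these sum to 53/90.
By Bayes' rule, P(bag A | data) = (5/9) / (53/90) = 50/53.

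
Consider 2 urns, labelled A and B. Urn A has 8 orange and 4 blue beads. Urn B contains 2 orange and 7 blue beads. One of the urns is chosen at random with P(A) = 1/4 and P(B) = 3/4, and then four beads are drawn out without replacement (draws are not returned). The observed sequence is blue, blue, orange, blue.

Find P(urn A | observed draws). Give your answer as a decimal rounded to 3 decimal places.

For each hypothesis, P(data | H) works out to: P(data | urn A) = (4/12)(3/11)(8/10)(2/9) = 0.016162; P(data | urn B) = (7/9)(6/8)(2/7)(5/6) = 0.13889.
Weighting by the prior gives 1/4 · 0.016162 = 0.0040404, 3/4 · 0.13889 = 0.10417; with total 0.10821.
By Bayes' rule, P(urn A | data) = (0.0040404) / (0.10821) = 0.03734.

0.037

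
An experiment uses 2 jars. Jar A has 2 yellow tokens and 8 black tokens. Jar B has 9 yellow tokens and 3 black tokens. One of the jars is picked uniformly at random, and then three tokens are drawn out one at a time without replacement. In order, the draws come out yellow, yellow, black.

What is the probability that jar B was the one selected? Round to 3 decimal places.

0.880

Compute the likelihood of the observed sequence for each case: P(data | jar A) = (2/10)(1/9)(8/8) = 1/45; P(data | jar B) = (9/12)(8/11)(3/10) = 9/55.
Multiplying each by its prior: 1/2 · 1/45 = 1/90, 1/2 · 9/55 = 9/110; these sum to 46/495.
By Bayes' rule, P(jar B | data) = (9/110) / (46/495) = 81/92.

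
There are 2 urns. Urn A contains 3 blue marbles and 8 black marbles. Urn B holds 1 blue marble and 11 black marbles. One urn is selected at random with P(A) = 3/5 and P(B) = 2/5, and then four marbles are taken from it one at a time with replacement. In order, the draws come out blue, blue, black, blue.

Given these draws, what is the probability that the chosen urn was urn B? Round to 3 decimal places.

0.023

The likelihood of the observed sequence under each hypothesis: P(data | urn A) = (3/11)(3/11)(8/11)(3/11) = 0.014753; P(data | urn B) = (1/12)(1/12)(11/12)(1/12) = 0.00053048.
The prior-weighted likelihoods are 3/5 · 0.014753 = 0.0088519, 2/5 · 0.00053048 = 0.00021219; with total 0.009064.
Therefore the posterior P(urn B | data) = (0.00021219) / (0.009064) = 0.02341.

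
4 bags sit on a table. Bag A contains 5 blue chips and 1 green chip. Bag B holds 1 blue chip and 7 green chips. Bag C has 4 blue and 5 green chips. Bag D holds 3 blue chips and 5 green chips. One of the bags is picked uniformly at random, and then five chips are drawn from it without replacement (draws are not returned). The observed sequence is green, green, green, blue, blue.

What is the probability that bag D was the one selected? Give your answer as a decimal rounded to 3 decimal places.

0.529

For each hypothesis, P(data | H) works out to: P(data | bag A) = (1/6)(0/5) = 0; P(data | bag B) = (7/8)(6/7)(5/6)(1/5)(0/4) = 0; P(data | bag C) = (5/9)(4/8)(3/7)(4/6)(3/5) = 1/21; P(data | bag D) = (5/8)(4/7)(3/6)(3/5)(2/4) = 3/56.
Weighting by the prior gives 1/4 · 0 = 0, 1/4 · 0 = 0, 1/4 · 1/21 = 1/84, 1/4 · 3/56 = 3/224; with total 17/672.
So P(bag D | data) = (3/224) / (17/672) = 9/17.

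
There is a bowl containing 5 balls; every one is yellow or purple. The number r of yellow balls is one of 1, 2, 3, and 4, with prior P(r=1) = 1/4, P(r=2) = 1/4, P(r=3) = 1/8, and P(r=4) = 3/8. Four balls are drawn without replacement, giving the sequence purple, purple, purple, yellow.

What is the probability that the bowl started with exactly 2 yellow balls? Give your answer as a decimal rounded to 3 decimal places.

Compute the likelihood of the observed sequence for each case: P(data | r = 1) = (4/5)(3/4)(2/3)(1/2) = 1/5; P(data | r = 2) = (3/5)(2/4)(1/3)(2/2) = 1/10; P(data | r = 3) = (2/5)(1/4)(0/3) = 0; P(data | r = 4) = (1/5)(0/4) = 0.
Multiplying each by its prior: 1/4 · 1/5 = 1/20, 1/4 · 1/10 = 1/40, 1/8 · 0 = 0, 3/8 · 0 = 0; with total 3/40.
By Bayes' rule, P(r = 2 | data) = (1/40) / (3/40) = 1/3.

0.333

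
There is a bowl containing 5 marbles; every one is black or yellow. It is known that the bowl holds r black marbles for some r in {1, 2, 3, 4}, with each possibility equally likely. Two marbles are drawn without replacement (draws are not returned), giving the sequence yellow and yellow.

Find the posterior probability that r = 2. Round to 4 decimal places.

0.3000

The likelihood of the observed sequence under each hypothesis: P(data | r = 1) = (4/5)(3/4) = 3/5; P(data | r = 2) = (3/5)(2/4) = 3/10; P(data | r = 3) = (2/5)(1/4) = 1/10; P(data | r = 4) = (1/5)(0/4) = 0.
Weighting by the prior gives 1/4 · 3/5 = 3/20, 1/4 · 3/10 = 3/40, 1/4 · 1/10 = 1/40, 1/4 · 0 = 0; these sum to 1/4.
Therefore the posterior P(r = 2 | data) = (3/40) / (1/4) = 3/10.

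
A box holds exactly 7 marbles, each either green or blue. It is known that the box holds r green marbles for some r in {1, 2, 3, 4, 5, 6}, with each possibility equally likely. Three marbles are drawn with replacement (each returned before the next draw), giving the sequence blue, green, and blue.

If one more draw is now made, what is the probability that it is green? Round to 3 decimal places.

For each hypothesis, P(data | H) works out to: P(data | r = 1) = (6/7)(1/7)(6/7) = 0.10496; P(data | r = 2) = (5/7)(2/7)(5/7) = 0.14577; P(data | r = 3) = (4/7)(3/7)(4/7) = 0.13994; P(data | r = 4) = (3/7)(4/7)(3/7) = 0.10496; P(data | r = 5) = (2/7)(5/7)(2/7) = 0.058309; P(data | r = 6) = (1/7)(6/7)(1/7) = 0.017493.
The prior-weighted likelihoods are 1/6 · 0.10496 = 0.017493, 1/6 · 0.14577 = 0.024295, 1/6 · 0.13994 = 0.023324, 1/6 · 0.10496 = 0.017493, 1/6 · 0.058309 = 0.0097182, 1/6 · 0.017493 = 0.0029155; with total 0.095238.
Normalising, the posterior is P(r = 1 | data) = 0.18367, P(r = 2 | data) = 0.2551, P(r = 3 | data) = 0.2449, P(r = 4 | data) = 0.18367, P(r = 5 | data) = 0.10204, P(r = 6 | data) = 0.030612.
Averaging over the posterior, P(green next | data) = (1/7)(0.18367) + (2/7)(0.2551) + (3/7)(0.2449) + (4/7)(0.18367) + (5/7)(0.10204) + (6/7)(0.030612) = 0.40816.

0.408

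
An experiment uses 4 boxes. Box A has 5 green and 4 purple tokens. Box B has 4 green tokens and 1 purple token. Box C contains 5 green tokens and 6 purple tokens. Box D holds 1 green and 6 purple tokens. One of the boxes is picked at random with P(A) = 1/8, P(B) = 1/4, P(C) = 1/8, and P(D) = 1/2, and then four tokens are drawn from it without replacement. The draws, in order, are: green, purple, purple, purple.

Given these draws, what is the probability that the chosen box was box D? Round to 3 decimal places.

0.832

For each hypothesis, P(data | H) works out to: P(data | box A) = (5/9)(4/8)(3/7)(2/6) = 0.039683; P(data | box B) = (4/5)(1/4)(0/3) = 0; P(data | box C) = (5/11)(6/10)(5/9)(4/8) = 0.075758; P(data | box D) = (1/7)(6/6)(5/5)(4/4) = 0.14286.
Weighting by the prior gives 1/8 · 0.039683 = 0.0049603, 1/4 · 0 = 0, 1/8 · 0.075758 = 0.0094697, 1/2 · 0.14286 = 0.071429; summing to 0.085859.
By Bayes' rule, P(box D | data) = (0.071429) / (0.085859) = 0.83193.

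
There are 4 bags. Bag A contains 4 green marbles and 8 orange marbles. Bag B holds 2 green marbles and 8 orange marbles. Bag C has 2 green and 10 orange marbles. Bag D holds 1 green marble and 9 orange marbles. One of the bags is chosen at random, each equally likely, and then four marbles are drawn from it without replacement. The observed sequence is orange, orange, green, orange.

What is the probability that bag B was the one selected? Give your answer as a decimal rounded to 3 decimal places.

Under each hypothesis, the probability of the observed sequence is: P(data | bag A) = (8/12)(7/11)(4/10)(6/9) = 0.11313; P(data | bag B) = (8/10)(7/9)(2/8)(6/7) = 0.13333; P(data | bag C) = (10/12)(9/11)(2/10)(8/9) = 0.12121; P(data | bag D) = (9/10)(8/9)(1/8)(7/7) = 0.1.
Weighting by the prior gives 1/4 · 0.11313 = 0.028283, 1/4 · 0.13333 = 0.033333, 1/4 · 0.12121 = 0.030303, 1/4 · 0.1 = 0.025; these sum to 0.11692.
Hence P(bag B | data) = (0.033333) / (0.11692) = 0.2851.

0.285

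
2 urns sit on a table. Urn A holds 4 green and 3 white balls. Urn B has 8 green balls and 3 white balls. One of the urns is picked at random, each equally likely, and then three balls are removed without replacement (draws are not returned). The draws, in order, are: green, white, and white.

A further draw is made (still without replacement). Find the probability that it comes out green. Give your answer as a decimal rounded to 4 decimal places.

For each hypothesis, P(data | H) works out to: P(data | urn A) = (4/7)(3/6)(2/5) = 0.11429; P(data | urn B) = (8/11)(3/10)(2/9) = 0.048485.
The prior-weighted likelihoods are 1/2 · 0.11429 = 0.057143, 1/2 · 0.048485 = 0.024242; with total 0.081385.
The posterior is then P(urn A | data) = 0.70213, P(urn B | data) = 0.29787.
Averaging over the posterior, P(green next | data) = (3/4)(0.70213) + (7/8)(0.29787) = 0.78723.

0.7872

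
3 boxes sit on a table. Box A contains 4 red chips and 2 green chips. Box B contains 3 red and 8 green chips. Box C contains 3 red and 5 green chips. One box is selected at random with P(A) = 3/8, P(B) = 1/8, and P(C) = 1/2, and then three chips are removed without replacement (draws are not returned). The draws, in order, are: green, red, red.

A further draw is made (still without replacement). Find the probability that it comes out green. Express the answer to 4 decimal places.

Under each hypothesis, the probability of the observed sequence is: P(data | box A) = (2/6)(4/5)(3/4) = 0.2; P(data | box B) = (8/11)(3/10)(2/9) = 0.048485; P(data | box C) = (5/8)(3/7)(2/6) = 0.089286.
Weighting by the prior gives 3/8 · 0.2 = 0.075, 1/8 · 0.048485 = 0.0060606, 1/2 · 0.089286 = 0.044643; with total 0.1257.
Dividing through by the total gives posterior P(box A | data) = 0.59664, P(box B | data) = 0.048214, P(box C | data) = 0.35514.
The predictive probability is P(green next | data) = (1/3)(0.59664) + (7/8)(0.048214) + (4/5)(0.35514) = 0.52518.

0.5252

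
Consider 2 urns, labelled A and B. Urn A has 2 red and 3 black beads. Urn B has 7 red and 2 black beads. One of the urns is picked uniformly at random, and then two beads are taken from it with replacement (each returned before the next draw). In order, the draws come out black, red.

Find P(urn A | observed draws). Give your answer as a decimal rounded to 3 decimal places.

0.581

Under each hypothesis, the probability of the observed sequence is: P(data | urn A) = (3/5)(2/5) = 0.24; P(data | urn B) = (2/9)(7/9) = 0.17284.
The prior-weighted likelihoods are 1/2 · 0.24 = 0.12, 1/2 · 0.17284 = 0.08642; summing to 0.20642.
So P(urn A | data) = (0.12) / (0.20642) = 0.58134.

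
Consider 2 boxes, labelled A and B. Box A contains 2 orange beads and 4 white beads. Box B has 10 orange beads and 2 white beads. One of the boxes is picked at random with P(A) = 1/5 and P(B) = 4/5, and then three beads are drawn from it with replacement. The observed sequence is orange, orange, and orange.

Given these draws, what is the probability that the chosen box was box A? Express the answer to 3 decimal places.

0.016

The likelihood of the observed sequence under each hypothesis: P(data | box A) = (2/6)(2/6)(2/6) = 1/27; P(data | box B) = (10/12)(10/12)(10/12) = 125/216.
The prior-weighted likelihoods are 1/5 · 1/27 = 1/135, 4/5 · 125/216 = 25/54; with total 127/270.
Hence P(box A | data) = (1/135) / (127/270) = 2/127.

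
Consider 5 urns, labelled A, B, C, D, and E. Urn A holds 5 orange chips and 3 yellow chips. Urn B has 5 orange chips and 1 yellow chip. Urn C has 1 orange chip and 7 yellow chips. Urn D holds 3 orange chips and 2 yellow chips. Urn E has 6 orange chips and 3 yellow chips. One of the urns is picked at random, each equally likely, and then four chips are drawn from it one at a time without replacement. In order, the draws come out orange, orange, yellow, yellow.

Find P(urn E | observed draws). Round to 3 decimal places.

Compute the likelihood of the observed sequence for each case: P(data | urn A) = (5/8)(4/7)(3/6)(2/5) = 0.071429; P(data | urn B) = (5/6)(4/5)(1/4)(0/3) = 0; P(data | urn C) = (1/8)(0/7) = 0; P(data | urn D) = (3/5)(2/4)(2/3)(1/2) = 0.1; P(data | urn E) = (6/9)(5/8)(3/7)(2/6) = 0.059524.
The prior-weighted likelihoods are 1/5 · 0.071429 = 0.014286, 1/5 · 0 = 0, 1/5 · 0 = 0, 1/5 · 0.1 = 0.02, 1/5 · 0.059524 = 0.011905; with total 0.04619.
Therefore the posterior P(urn E | data) = (0.011905) / (0.04619) = 0.25773.

0.258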